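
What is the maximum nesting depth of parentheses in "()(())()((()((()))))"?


Input: "()(())()((()((()))))"
Tracking depth:
  Position 0 '(': depth becomes 1
  Position 1 ')': depth becomes 0
  Position 2 '(': depth becomes 1
  Position 3 '(': depth becomes 2
  Position 4 ')': depth becomes 1
  Position 5 ')': depth becomes 0
  Position 6 '(': depth becomes 1
  Position 7 ')': depth becomes 0
  Position 8 '(': depth becomes 1
  Position 9 '(': depth becomes 2
  Position 10 '(': depth becomes 3
  Position 11 ')': depth becomes 2
  Position 12 '(': depth becomes 3
  Position 13 '(': depth becomes 4
  Position 14 '(': depth becomes 5
  Position 15 ')': depth becomes 4
  Position 16 ')': depth becomes 3
  Position 17 ')': depth becomes 2
  Position 18 ')': depth becomes 1
  Position 19 ')': depth becomes 0
Maximum depth reached: 5

5


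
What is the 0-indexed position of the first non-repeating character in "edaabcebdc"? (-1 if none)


Input: edaabcebdc
Character frequencies:
  'a': 2
  'b': 2
  'c': 2
  'd': 2
  'e': 2
Scanning left to right for freq == 1:
  Position 0 ('e'): freq=2, skip
  Position 1 ('d'): freq=2, skip
  Position 2 ('a'): freq=2, skip
  Position 3 ('a'): freq=2, skip
  Position 4 ('b'): freq=2, skip
  Position 5 ('c'): freq=2, skip
  Position 6 ('e'): freq=2, skip
  Position 7 ('b'): freq=2, skip
  Position 8 ('d'): freq=2, skip
  Position 9 ('c'): freq=2, skip
  No unique character found => answer = -1

-1


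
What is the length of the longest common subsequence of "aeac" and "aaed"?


LCS of "aeac" and "aaed"
DP table:
           a    a    e    d
      0    0    0    0    0
  a   0    1    1    1    1
  e   0    1    1    2    2
  a   0    1    2    2    2
  c   0    1    2    2    2
LCS length = dp[4][4] = 2

2


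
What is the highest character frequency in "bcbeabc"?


Input: bcbeabc
Character counts:
  'a': 1
  'b': 3
  'c': 2
  'e': 1
Maximum frequency: 3

3


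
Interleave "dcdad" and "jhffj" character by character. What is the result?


Interleaving "dcdad" and "jhffj":
  Position 0: 'd' from first, 'j' from second => "dj"
  Position 1: 'c' from first, 'h' from second => "ch"
  Position 2: 'd' from first, 'f' from second => "df"
  Position 3: 'a' from first, 'f' from second => "af"
  Position 4: 'd' from first, 'j' from second => "dj"
Result: djchdfafdj

djchdfafdj


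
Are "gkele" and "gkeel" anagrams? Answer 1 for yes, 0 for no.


Strings: "gkele", "gkeel"
Sorted first:  eegkl
Sorted second: eegkl
Sorted forms match => anagrams

1


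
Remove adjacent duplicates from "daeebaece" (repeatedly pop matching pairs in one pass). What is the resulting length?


Input: daeebaece
Stack-based adjacent duplicate removal:
  Read 'd': push. Stack: d
  Read 'a': push. Stack: da
  Read 'e': push. Stack: dae
  Read 'e': matches stack top 'e' => pop. Stack: da
  Read 'b': push. Stack: dab
  Read 'a': push. Stack: daba
  Read 'e': push. Stack: dabae
  Read 'c': push. Stack: dabaec
  Read 'e': push. Stack: dabaece
Final stack: "dabaece" (length 7)

7


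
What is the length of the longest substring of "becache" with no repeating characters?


Input: "becache"
Sliding window (track last position of each char):
  Position 0 ('b'): window [0,0] length 1 -- new best
  Position 1 ('e'): window [0,1] length 2 -- new best
  Position 2 ('c'): window [0,2] length 3 -- new best
  Position 3 ('a'): window [0,3] length 4 -- new best
  Position 4 ('c'): repeat (last at 2), move window start to 3
  Position 4 ('c'): window [3,4] length 2
  Position 5 ('h'): window [3,5] length 3
  Position 6 ('e'): window [3,6] length 4
Longest substring with no repeats: "beca" with length 4

4


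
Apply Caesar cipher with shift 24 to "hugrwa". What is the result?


Caesar cipher: shift "hugrwa" by 24
  'h' (pos 7) + 24 = pos 5 = 'f'
  'u' (pos 20) + 24 = pos 18 = 's'
  'g' (pos 6) + 24 = pos 4 = 'e'
  'r' (pos 17) + 24 = pos 15 = 'p'
  'w' (pos 22) + 24 = pos 20 = 'u'
  'a' (pos 0) + 24 = pos 24 = 'y'
Result: fsepuy

fsepuy


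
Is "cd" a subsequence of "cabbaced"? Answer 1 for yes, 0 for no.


Check if "cd" is a subsequence of "cabbaced"
Greedy scan:
  Position 0 ('c'): matches sub[0] = 'c'
  Position 1 ('a'): no match needed
  Position 2 ('b'): no match needed
  Position 3 ('b'): no match needed
  Position 4 ('a'): no match needed
  Position 5 ('c'): no match needed
  Position 6 ('e'): no match needed
  Position 7 ('d'): matches sub[1] = 'd'
All 2 characters matched => is a subsequence

1


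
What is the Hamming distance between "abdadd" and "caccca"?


Comparing "abdadd" and "caccca" position by position:
  Position 0: 'a' vs 'c' => differ
  Position 1: 'b' vs 'a' => differ
  Position 2: 'd' vs 'c' => differ
  Position 3: 'a' vs 'c' => differ
  Position 4: 'd' vs 'c' => differ
  Position 5: 'd' vs 'a' => differ
Total differences (Hamming distance): 6

6


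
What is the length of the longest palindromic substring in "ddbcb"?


Input: "ddbcb"
Checking substrings for palindromes:
  [2:5] "bcb" (len 3) => palindrome
  [0:2] "dd" (len 2) => palindrome
Longest palindromic substring: "bcb" with length 3

3


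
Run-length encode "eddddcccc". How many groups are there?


Input: eddddcccc
Scanning for consecutive runs:
  Group 1: 'e' x 1 (positions 0-0)
  Group 2: 'd' x 4 (positions 1-4)
  Group 3: 'c' x 4 (positions 5-8)
Total groups: 3

3


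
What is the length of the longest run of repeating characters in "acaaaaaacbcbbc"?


Input: "acaaaaaacbcbbc"
Scanning for longest run:
  Position 1 ('c'): new char, reset run to 1
  Position 2 ('a'): new char, reset run to 1
  Position 3 ('a'): continues run of 'a', length=2
  Position 4 ('a'): continues run of 'a', length=3
  Position 5 ('a'): continues run of 'a', length=4
  Position 6 ('a'): continues run of 'a', length=5
  Position 7 ('a'): continues run of 'a', length=6
  Position 8 ('c'): new char, reset run to 1
  Position 9 ('b'): new char, reset run to 1
  Position 10 ('c'): new char, reset run to 1
  Position 11 ('b'): new char, reset run to 1
  Position 12 ('b'): continues run of 'b', length=2
  Position 13 ('c'): new char, reset run to 1
Longest run: 'a' with length 6

6


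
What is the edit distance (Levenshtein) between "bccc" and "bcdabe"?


Computing edit distance: "bccc" -> "bcdabe"
DP table:
           b    c    d    a    b    e
      0    1    2    3    4    5    6
  b   1    0    1    2    3    4    5
  c   2    1    0    1    2    3    4
  c   3    2    1    1    2    3    4
  c   4    3    2    2    2    3    4
Edit distance = dp[4][6] = 4

4


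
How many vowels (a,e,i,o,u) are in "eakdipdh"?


Input: eakdipdh
Checking each character:
  'e' at position 0: vowel (running total: 1)
  'a' at position 1: vowel (running total: 2)
  'k' at position 2: consonant
  'd' at position 3: consonant
  'i' at position 4: vowel (running total: 3)
  'p' at position 5: consonant
  'd' at position 6: consonant
  'h' at position 7: consonant
Total vowels: 3

3


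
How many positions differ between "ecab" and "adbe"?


Comparing "ecab" and "adbe" position by position:
  Position 0: 'e' vs 'a' => DIFFER
  Position 1: 'c' vs 'd' => DIFFER
  Position 2: 'a' vs 'b' => DIFFER
  Position 3: 'b' vs 'e' => DIFFER
Positions that differ: 4

4


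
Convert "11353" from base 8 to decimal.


Input: "11353" in base 8
Positional expansion:
  Digit '1' (value 1) x 8^4 = 4096
  Digit '1' (value 1) x 8^3 = 512
  Digit '3' (value 3) x 8^2 = 192
  Digit '5' (value 5) x 8^1 = 40
  Digit '3' (value 3) x 8^0 = 3
Sum = 4843

4843


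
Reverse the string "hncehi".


Input: hncehi
Reading characters right to left:
  Position 5: 'i'
  Position 4: 'h'
  Position 3: 'e'
  Position 2: 'c'
  Position 1: 'n'
  Position 0: 'h'
Reversed: ihecnh

ihecnh


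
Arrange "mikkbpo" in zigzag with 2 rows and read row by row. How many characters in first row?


Zigzag "mikkbpo" into 2 rows:
Placing characters:
  'm' => row 0
  'i' => row 1
  'k' => row 0
  'k' => row 1
  'b' => row 0
  'p' => row 1
  'o' => row 0
Rows:
  Row 0: "mkbo"
  Row 1: "ikp"
First row length: 4

4


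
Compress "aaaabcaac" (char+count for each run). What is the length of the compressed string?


Input: aaaabcaac
Runs:
  'a' x 4 => "a4"
  'b' x 1 => "b1"
  'c' x 1 => "c1"
  'a' x 2 => "a2"
  'c' x 1 => "c1"
Compressed: "a4b1c1a2c1"
Compressed length: 10

10


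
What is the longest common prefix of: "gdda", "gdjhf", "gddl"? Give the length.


Words: gdda, gdjhf, gddl
  Position 0: all 'g' => match
  Position 1: all 'd' => match
  Position 2: ('d', 'j', 'd') => mismatch, stop
LCP = "gd" (length 2)

2


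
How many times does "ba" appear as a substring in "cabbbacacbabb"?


Searching for "ba" in "cabbbacacbabb"
Scanning each position:
  Position 0: "ca" => no
  Position 1: "ab" => no
  Position 2: "bb" => no
  Position 3: "bb" => no
  Position 4: "ba" => MATCH
  Position 5: "ac" => no
  Position 6: "ca" => no
  Position 7: "ac" => no
  Position 8: "cb" => no
  Position 9: "ba" => MATCH
  Position 10: "ab" => no
  Position 11: "bb" => no
Total occurrences: 2

2


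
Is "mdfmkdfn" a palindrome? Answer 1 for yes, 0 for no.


Input: mdfmkdfn
Reversed: nfdkmfdm
  Compare pos 0 ('m') with pos 7 ('n'): MISMATCH
  Compare pos 1 ('d') with pos 6 ('f'): MISMATCH
  Compare pos 2 ('f') with pos 5 ('d'): MISMATCH
  Compare pos 3 ('m') with pos 4 ('k'): MISMATCH
Result: not a palindrome

0


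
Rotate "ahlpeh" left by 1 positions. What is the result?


Input: "ahlpeh", rotate left by 1
First 1 characters: "a"
Remaining characters: "hlpeh"
Concatenate remaining + first: "hlpeh" + "a" = "hlpeha"

hlpeha


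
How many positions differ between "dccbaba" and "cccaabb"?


Comparing "dccbaba" and "cccaabb" position by position:
  Position 0: 'd' vs 'c' => DIFFER
  Position 1: 'c' vs 'c' => same
  Position 2: 'c' vs 'c' => same
  Position 3: 'b' vs 'a' => DIFFER
  Position 4: 'a' vs 'a' => same
  Position 5: 'b' vs 'b' => same
  Position 6: 'a' vs 'b' => DIFFER
Positions that differ: 3

3


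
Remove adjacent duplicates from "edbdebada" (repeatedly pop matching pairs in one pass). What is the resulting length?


Input: edbdebada
Stack-based adjacent duplicate removal:
  Read 'e': push. Stack: e
  Read 'd': push. Stack: ed
  Read 'b': push. Stack: edb
  Read 'd': push. Stack: edbd
  Read 'e': push. Stack: edbde
  Read 'b': push. Stack: edbdeb
  Read 'a': push. Stack: edbdeba
  Read 'd': push. Stack: edbdebad
  Read 'a': push. Stack: edbdebada
Final stack: "edbdebada" (length 9)

9


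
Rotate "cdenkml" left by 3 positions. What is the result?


Input: "cdenkml", rotate left by 3
First 3 characters: "cde"
Remaining characters: "nkml"
Concatenate remaining + first: "nkml" + "cde" = "nkmlcde"

nkmlcde


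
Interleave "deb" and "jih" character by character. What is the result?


Interleaving "deb" and "jih":
  Position 0: 'd' from first, 'j' from second => "dj"
  Position 1: 'e' from first, 'i' from second => "ei"
  Position 2: 'b' from first, 'h' from second => "bh"
Result: djeibh

djeibh


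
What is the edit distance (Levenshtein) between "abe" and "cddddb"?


Computing edit distance: "abe" -> "cddddb"
DP table:
           c    d    d    d    d    b
      0    1    2    3    4    5    6
  a   1    1    2    3    4    5    6
  b   2    2    2    3    4    5    5
  e   3    3    3    3    4    5    6
Edit distance = dp[3][6] = 6

6


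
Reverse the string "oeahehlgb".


Input: oeahehlgb
Reading characters right to left:
  Position 8: 'b'
  Position 7: 'g'
  Position 6: 'l'
  Position 5: 'h'
  Position 4: 'e'
  Position 3: 'h'
  Position 2: 'a'
  Position 1: 'e'
  Position 0: 'o'
Reversed: bglhehaeo

bglhehaeo


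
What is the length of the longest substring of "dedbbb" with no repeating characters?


Input: "dedbbb"
Sliding window (track last position of each char):
  Position 0 ('d'): window [0,0] length 1 -- new best
  Position 1 ('e'): window [0,1] length 2 -- new best
  Position 2 ('d'): repeat (last at 0), move window start to 1
  Position 2 ('d'): window [1,2] length 2
  Position 3 ('b'): window [1,3] length 3 -- new best
  Position 4 ('b'): repeat (last at 3), move window start to 4
  Position 4 ('b'): window [4,4] length 1
  Position 5 ('b'): repeat (last at 4), move window start to 5
  Position 5 ('b'): window [5,5] length 1
Longest substring with no repeats: "edb" with length 3

3


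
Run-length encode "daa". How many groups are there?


Input: daa
Scanning for consecutive runs:
  Group 1: 'd' x 1 (positions 0-0)
  Group 2: 'a' x 2 (positions 1-2)
Total groups: 2

2


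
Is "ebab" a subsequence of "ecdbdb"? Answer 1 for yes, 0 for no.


Check if "ebab" is a subsequence of "ecdbdb"
Greedy scan:
  Position 0 ('e'): matches sub[0] = 'e'
  Position 1 ('c'): no match needed
  Position 2 ('d'): no match needed
  Position 3 ('b'): matches sub[1] = 'b'
  Position 4 ('d'): no match needed
  Position 5 ('b'): no match needed
Only matched 2/4 characters => not a subsequence

0


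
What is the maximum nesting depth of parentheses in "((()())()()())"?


Input: "((()())()()())"
Tracking depth:
  Position 0 '(': depth becomes 1
  Position 1 '(': depth becomes 2
  Position 2 '(': depth becomes 3
  Position 3 ')': depth becomes 2
  Position 4 '(': depth becomes 3
  Position 5 ')': depth becomes 2
  Position 6 ')': depth becomes 1
  Position 7 '(': depth becomes 2
  Position 8 ')': depth becomes 1
  Position 9 '(': depth becomes 2
  Position 10 ')': depth becomes 1
  Position 11 '(': depth becomes 2
  Position 12 ')': depth becomes 1
  Position 13 ')': depth becomes 0
Maximum depth reached: 3

3


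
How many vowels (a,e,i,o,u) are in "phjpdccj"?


Input: phjpdccj
Checking each character:
  'p' at position 0: consonant
  'h' at position 1: consonant
  'j' at position 2: consonant
  'p' at position 3: consonant
  'd' at position 4: consonant
  'c' at position 5: consonant
  'c' at position 6: consonant
  'j' at position 7: consonant
Total vowels: 0

0


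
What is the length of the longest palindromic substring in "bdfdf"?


Input: "bdfdf"
Checking substrings for palindromes:
  [1:4] "dfd" (len 3) => palindrome
  [2:5] "fdf" (len 3) => palindrome
Longest palindromic substring: "dfd" with length 3

3


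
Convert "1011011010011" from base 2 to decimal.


Input: "1011011010011" in base 2
Positional expansion:
  Digit '1' (value 1) x 2^12 = 4096
  Digit '0' (value 0) x 2^11 = 0
  Digit '1' (value 1) x 2^10 = 1024
  Digit '1' (value 1) x 2^9 = 512
  Digit '0' (value 0) x 2^8 = 0
  Digit '1' (value 1) x 2^7 = 128
  Digit '1' (value 1) x 2^6 = 64
  Digit '0' (value 0) x 2^5 = 0
  Digit '1' (value 1) x 2^4 = 16
  Digit '0' (value 0) x 2^3 = 0
  Digit '0' (value 0) x 2^2 = 0
  Digit '1' (value 1) x 2^1 = 2
  Digit '1' (value 1) x 2^0 = 1
Sum = 5843

5843


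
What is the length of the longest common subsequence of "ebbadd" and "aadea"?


LCS of "ebbadd" and "aadea"
DP table:
           a    a    d    e    a
      0    0    0    0    0    0
  e   0    0    0    0    1    1
  b   0    0    0    0    1    1
  b   0    0    0    0    1    1
  a   0    1    1    1    1    2
  d   0    1    1    2    2    2
  d   0    1    1    2    2    2
LCS length = dp[6][5] = 2

2


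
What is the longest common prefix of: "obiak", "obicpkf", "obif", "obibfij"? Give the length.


Words: obiak, obicpkf, obif, obibfij
  Position 0: all 'o' => match
  Position 1: all 'b' => match
  Position 2: all 'i' => match
  Position 3: ('a', 'c', 'f', 'b') => mismatch, stop
LCP = "obi" (length 3)

3


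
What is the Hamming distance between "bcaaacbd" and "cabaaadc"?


Comparing "bcaaacbd" and "cabaaadc" position by position:
  Position 0: 'b' vs 'c' => differ
  Position 1: 'c' vs 'a' => differ
  Position 2: 'a' vs 'b' => differ
  Position 3: 'a' vs 'a' => same
  Position 4: 'a' vs 'a' => same
  Position 5: 'c' vs 'a' => differ
  Position 6: 'b' vs 'd' => differ
  Position 7: 'd' vs 'c' => differ
Total differences (Hamming distance): 6

6


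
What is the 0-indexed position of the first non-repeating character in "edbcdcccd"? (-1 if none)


Input: edbcdcccd
Character frequencies:
  'b': 1
  'c': 4
  'd': 3
  'e': 1
Scanning left to right for freq == 1:
  Position 0 ('e'): unique! => answer = 0

0


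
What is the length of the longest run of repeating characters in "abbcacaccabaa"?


Input: "abbcacaccabaa"
Scanning for longest run:
  Position 1 ('b'): new char, reset run to 1
  Position 2 ('b'): continues run of 'b', length=2
  Position 3 ('c'): new char, reset run to 1
  Position 4 ('a'): new char, reset run to 1
  Position 5 ('c'): new char, reset run to 1
  Position 6 ('a'): new char, reset run to 1
  Position 7 ('c'): new char, reset run to 1
  Position 8 ('c'): continues run of 'c', length=2
  Position 9 ('a'): new char, reset run to 1
  Position 10 ('b'): new char, reset run to 1
  Position 11 ('a'): new char, reset run to 1
  Position 12 ('a'): continues run of 'a', length=2
Longest run: 'b' with length 2

2


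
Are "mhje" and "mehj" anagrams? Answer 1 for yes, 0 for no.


Strings: "mhje", "mehj"
Sorted first:  ehjm
Sorted second: ehjm
Sorted forms match => anagrams

1


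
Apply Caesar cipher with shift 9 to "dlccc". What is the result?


Caesar cipher: shift "dlccc" by 9
  'd' (pos 3) + 9 = pos 12 = 'm'
  'l' (pos 11) + 9 = pos 20 = 'u'
  'c' (pos 2) + 9 = pos 11 = 'l'
  'c' (pos 2) + 9 = pos 11 = 'l'
  'c' (pos 2) + 9 = pos 11 = 'l'
Result: mulll

mulll


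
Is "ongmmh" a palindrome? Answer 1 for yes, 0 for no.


Input: ongmmh
Reversed: hmmgno
  Compare pos 0 ('o') with pos 5 ('h'): MISMATCH
  Compare pos 1 ('n') with pos 4 ('m'): MISMATCH
  Compare pos 2 ('g') with pos 3 ('m'): MISMATCH
Result: not a palindrome

0


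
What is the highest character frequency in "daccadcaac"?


Input: daccadcaac
Character counts:
  'a': 4
  'c': 4
  'd': 2
Maximum frequency: 4

4


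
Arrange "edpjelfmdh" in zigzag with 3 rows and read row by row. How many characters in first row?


Zigzag "edpjelfmdh" into 3 rows:
Placing characters:
  'e' => row 0
  'd' => row 1
  'p' => row 2
  'j' => row 1
  'e' => row 0
  'l' => row 1
  'f' => row 2
  'm' => row 1
  'd' => row 0
  'h' => row 1
Rows:
  Row 0: "eed"
  Row 1: "djlmh"
  Row 2: "pf"
First row length: 3

3


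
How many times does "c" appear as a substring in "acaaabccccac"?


Searching for "c" in "acaaabccccac"
Scanning each position:
  Position 0: "a" => no
  Position 1: "c" => MATCH
  Position 2: "a" => no
  Position 3: "a" => no
  Position 4: "a" => no
  Position 5: "b" => no
  Position 6: "c" => MATCH
  Position 7: "c" => MATCH
  Position 8: "c" => MATCH
  Position 9: "c" => MATCH
  Position 10: "a" => no
  Position 11: "c" => MATCH
Total occurrences: 6

6


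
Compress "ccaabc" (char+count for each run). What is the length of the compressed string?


Input: ccaabc
Runs:
  'c' x 2 => "c2"
  'a' x 2 => "a2"
  'b' x 1 => "b1"
  'c' x 1 => "c1"
Compressed: "c2a2b1c1"
Compressed length: 8

8


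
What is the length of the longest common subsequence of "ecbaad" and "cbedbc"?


LCS of "ecbaad" and "cbedbc"
DP table:
           c    b    e    d    b    c
      0    0    0    0    0    0    0
  e   0    0    0    1    1    1    1
  c   0    1    1    1    1    1    2
  b   0    1    2    2    2    2    2
  a   0    1    2    2    2    2    2
  a   0    1    2    2    2    2    2
  d   0    1    2    2    3    3    3
LCS length = dp[6][6] = 3

3


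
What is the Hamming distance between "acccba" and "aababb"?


Comparing "acccba" and "aababb" position by position:
  Position 0: 'a' vs 'a' => same
  Position 1: 'c' vs 'a' => differ
  Position 2: 'c' vs 'b' => differ
  Position 3: 'c' vs 'a' => differ
  Position 4: 'b' vs 'b' => same
  Position 5: 'a' vs 'b' => differ
Total differences (Hamming distance): 4

4


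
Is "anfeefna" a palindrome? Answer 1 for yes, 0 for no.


Input: anfeefna
Reversed: anfeefna
  Compare pos 0 ('a') with pos 7 ('a'): match
  Compare pos 1 ('n') with pos 6 ('n'): match
  Compare pos 2 ('f') with pos 5 ('f'): match
  Compare pos 3 ('e') with pos 4 ('e'): match
Result: palindrome

1


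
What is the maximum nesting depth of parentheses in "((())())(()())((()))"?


Input: "((())())(()())((()))"
Tracking depth:
  Position 0 '(': depth becomes 1
  Position 1 '(': depth becomes 2
  Position 2 '(': depth becomes 3
  Position 3 ')': depth becomes 2
  Position 4 ')': depth becomes 1
  Position 5 '(': depth becomes 2
  Position 6 ')': depth becomes 1
  Position 7 ')': depth becomes 0
  Position 8 '(': depth becomes 1
  Position 9 '(': depth becomes 2
  Position 10 ')': depth becomes 1
  Position 11 '(': depth becomes 2
  Position 12 ')': depth becomes 1
  Position 13 ')': depth becomes 0
  Position 14 '(': depth becomes 1
  Position 15 '(': depth becomes 2
  Position 16 '(': depth becomes 3
  Position 17 ')': depth becomes 2
  Position 18 ')': depth becomes 1
  Position 19 ')': depth becomes 0
Maximum depth reached: 3

3


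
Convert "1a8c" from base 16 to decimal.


Input: "1a8c" in base 16
Positional expansion:
  Digit '1' (value 1) x 16^3 = 4096
  Digit 'a' (value 10) x 16^2 = 2560
  Digit '8' (value 8) x 16^1 = 128
  Digit 'c' (value 12) x 16^0 = 12
Sum = 6796

6796


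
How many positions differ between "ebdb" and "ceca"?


Comparing "ebdb" and "ceca" position by position:
  Position 0: 'e' vs 'c' => DIFFER
  Position 1: 'b' vs 'e' => DIFFER
  Position 2: 'd' vs 'c' => DIFFER
  Position 3: 'b' vs 'a' => DIFFER
Positions that differ: 4

4


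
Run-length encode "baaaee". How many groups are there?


Input: baaaee
Scanning for consecutive runs:
  Group 1: 'b' x 1 (positions 0-0)
  Group 2: 'a' x 3 (positions 1-3)
  Group 3: 'e' x 2 (positions 4-5)
Total groups: 3

3


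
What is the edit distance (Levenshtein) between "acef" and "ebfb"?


Computing edit distance: "acef" -> "ebfb"
DP table:
           e    b    f    b
      0    1    2    3    4
  a   1    1    2    3    4
  c   2    2    2    3    4
  e   3    2    3    3    4
  f   4    3    3    3    4
Edit distance = dp[4][4] = 4

4


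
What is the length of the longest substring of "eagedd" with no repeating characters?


Input: "eagedd"
Sliding window (track last position of each char):
  Position 0 ('e'): window [0,0] length 1 -- new best
  Position 1 ('a'): window [0,1] length 2 -- new best
  Position 2 ('g'): window [0,2] length 3 -- new best
  Position 3 ('e'): repeat (last at 0), move window start to 1
  Position 3 ('e'): window [1,3] length 3
  Position 4 ('d'): window [1,4] length 4 -- new best
  Position 5 ('d'): repeat (last at 4), move window start to 5
  Position 5 ('d'): window [5,5] length 1
Longest substring with no repeats: "aged" with length 4

4


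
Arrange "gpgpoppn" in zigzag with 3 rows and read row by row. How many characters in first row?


Zigzag "gpgpoppn" into 3 rows:
Placing characters:
  'g' => row 0
  'p' => row 1
  'g' => row 2
  'p' => row 1
  'o' => row 0
  'p' => row 1
  'p' => row 2
  'n' => row 1
Rows:
  Row 0: "go"
  Row 1: "pppn"
  Row 2: "gp"
First row length: 2

2


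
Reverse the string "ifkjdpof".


Input: ifkjdpof
Reading characters right to left:
  Position 7: 'f'
  Position 6: 'o'
  Position 5: 'p'
  Position 4: 'd'
  Position 3: 'j'
  Position 2: 'k'
  Position 1: 'f'
  Position 0: 'i'
Reversed: fopdjkfi

fopdjkfi


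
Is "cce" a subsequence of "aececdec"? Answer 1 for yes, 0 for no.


Check if "cce" is a subsequence of "aececdec"
Greedy scan:
  Position 0 ('a'): no match needed
  Position 1 ('e'): no match needed
  Position 2 ('c'): matches sub[0] = 'c'
  Position 3 ('e'): no match needed
  Position 4 ('c'): matches sub[1] = 'c'
  Position 5 ('d'): no match needed
  Position 6 ('e'): matches sub[2] = 'e'
  Position 7 ('c'): no match needed
All 3 characters matched => is a subsequence

1


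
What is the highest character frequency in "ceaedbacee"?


Input: ceaedbacee
Character counts:
  'a': 2
  'b': 1
  'c': 2
  'd': 1
  'e': 4
Maximum frequency: 4

4


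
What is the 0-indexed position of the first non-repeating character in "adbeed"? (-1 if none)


Input: adbeed
Character frequencies:
  'a': 1
  'b': 1
  'd': 2
  'e': 2
Scanning left to right for freq == 1:
  Position 0 ('a'): unique! => answer = 0

0


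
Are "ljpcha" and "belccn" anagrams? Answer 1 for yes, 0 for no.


Strings: "ljpcha", "belccn"
Sorted first:  achjlp
Sorted second: bcceln
Differ at position 0: 'a' vs 'b' => not anagrams

0


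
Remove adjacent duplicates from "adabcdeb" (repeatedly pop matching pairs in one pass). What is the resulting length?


Input: adabcdeb
Stack-based adjacent duplicate removal:
  Read 'a': push. Stack: a
  Read 'd': push. Stack: ad
  Read 'a': push. Stack: ada
  Read 'b': push. Stack: adab
  Read 'c': push. Stack: adabc
  Read 'd': push. Stack: adabcd
  Read 'e': push. Stack: adabcde
  Read 'b': push. Stack: adabcdeb
Final stack: "adabcdeb" (length 8)

8


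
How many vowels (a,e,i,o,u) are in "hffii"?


Input: hffii
Checking each character:
  'h' at position 0: consonant
  'f' at position 1: consonant
  'f' at position 2: consonant
  'i' at position 3: vowel (running total: 1)
  'i' at position 4: vowel (running total: 2)
Total vowels: 2

2


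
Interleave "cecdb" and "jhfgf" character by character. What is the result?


Interleaving "cecdb" and "jhfgf":
  Position 0: 'c' from first, 'j' from second => "cj"
  Position 1: 'e' from first, 'h' from second => "eh"
  Position 2: 'c' from first, 'f' from second => "cf"
  Position 3: 'd' from first, 'g' from second => "dg"
  Position 4: 'b' from first, 'f' from second => "bf"
Result: cjehcfdgbf

cjehcfdgbf


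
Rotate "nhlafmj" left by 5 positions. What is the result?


Input: "nhlafmj", rotate left by 5
First 5 characters: "nhlaf"
Remaining characters: "mj"
Concatenate remaining + first: "mj" + "nhlaf" = "mjnhlaf"

mjnhlaf


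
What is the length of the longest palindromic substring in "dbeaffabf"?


Input: "dbeaffabf"
Checking substrings for palindromes:
  [3:7] "affa" (len 4) => palindrome
  [4:6] "ff" (len 2) => palindrome
Longest palindromic substring: "affa" with length 4

4


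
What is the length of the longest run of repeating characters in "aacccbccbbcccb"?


Input: "aacccbccbbcccb"
Scanning for longest run:
  Position 1 ('a'): continues run of 'a', length=2
  Position 2 ('c'): new char, reset run to 1
  Position 3 ('c'): continues run of 'c', length=2
  Position 4 ('c'): continues run of 'c', length=3
  Position 5 ('b'): new char, reset run to 1
  Position 6 ('c'): new char, reset run to 1
  Position 7 ('c'): continues run of 'c', length=2
  Position 8 ('b'): new char, reset run to 1
  Position 9 ('b'): continues run of 'b', length=2
  Position 10 ('c'): new char, reset run to 1
  Position 11 ('c'): continues run of 'c', length=2
  Position 12 ('c'): continues run of 'c', length=3
  Position 13 ('b'): new char, reset run to 1
Longest run: 'c' with length 3

3


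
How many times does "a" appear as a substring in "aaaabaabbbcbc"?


Searching for "a" in "aaaabaabbbcbc"
Scanning each position:
  Position 0: "a" => MATCH
  Position 1: "a" => MATCH
  Position 2: "a" => MATCH
  Position 3: "a" => MATCH
  Position 4: "b" => no
  Position 5: "a" => MATCH
  Position 6: "a" => MATCH
  Position 7: "b" => no
  Position 8: "b" => no
  Position 9: "b" => no
  Position 10: "c" => no
  Position 11: "b" => no
  Position 12: "c" => no
Total occurrences: 6

6


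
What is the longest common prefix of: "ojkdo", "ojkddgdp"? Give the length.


Words: ojkdo, ojkddgdp
  Position 0: all 'o' => match
  Position 1: all 'j' => match
  Position 2: all 'k' => match
  Position 3: all 'd' => match
  Position 4: ('o', 'd') => mismatch, stop
LCP = "ojkd" (length 4)

4


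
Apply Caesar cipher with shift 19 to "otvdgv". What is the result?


Caesar cipher: shift "otvdgv" by 19
  'o' (pos 14) + 19 = pos 7 = 'h'
  't' (pos 19) + 19 = pos 12 = 'm'
  'v' (pos 21) + 19 = pos 14 = 'o'
  'd' (pos 3) + 19 = pos 22 = 'w'
  'g' (pos 6) + 19 = pos 25 = 'z'
  'v' (pos 21) + 19 = pos 14 = 'o'
Result: hmowzo

hmowzo


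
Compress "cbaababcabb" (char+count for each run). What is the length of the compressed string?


Input: cbaababcabb
Runs:
  'c' x 1 => "c1"
  'b' x 1 => "b1"
  'a' x 2 => "a2"
  'b' x 1 => "b1"
  'a' x 1 => "a1"
  'b' x 1 => "b1"
  'c' x 1 => "c1"
  'a' x 1 => "a1"
  'b' x 2 => "b2"
Compressed: "c1b1a2b1a1b1c1a1b2"
Compressed length: 18

18


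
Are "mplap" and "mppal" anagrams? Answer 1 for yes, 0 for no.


Strings: "mplap", "mppal"
Sorted first:  almpp
Sorted second: almpp
Sorted forms match => anagrams

1


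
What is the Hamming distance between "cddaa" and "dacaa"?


Comparing "cddaa" and "dacaa" position by position:
  Position 0: 'c' vs 'd' => differ
  Position 1: 'd' vs 'a' => differ
  Position 2: 'd' vs 'c' => differ
  Position 3: 'a' vs 'a' => same
  Position 4: 'a' vs 'a' => same
Total differences (Hamming distance): 3

3


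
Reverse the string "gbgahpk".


Input: gbgahpk
Reading characters right to left:
  Position 6: 'k'
  Position 5: 'p'
  Position 4: 'h'
  Position 3: 'a'
  Position 2: 'g'
  Position 1: 'b'
  Position 0: 'g'
Reversed: kphagbg

kphagbg


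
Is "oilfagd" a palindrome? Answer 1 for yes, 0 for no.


Input: oilfagd
Reversed: dgaflio
  Compare pos 0 ('o') with pos 6 ('d'): MISMATCH
  Compare pos 1 ('i') with pos 5 ('g'): MISMATCH
  Compare pos 2 ('l') with pos 4 ('a'): MISMATCH
Result: not a palindrome

0


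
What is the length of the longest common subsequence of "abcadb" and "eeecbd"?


LCS of "abcadb" and "eeecbd"
DP table:
           e    e    e    c    b    d
      0    0    0    0    0    0    0
  a   0    0    0    0    0    0    0
  b   0    0    0    0    0    1    1
  c   0    0    0    0    1    1    1
  a   0    0    0    0    1    1    1
  d   0    0    0    0    1    1    2
  b   0    0    0    0    1    2    2
LCS length = dp[6][6] = 2

2


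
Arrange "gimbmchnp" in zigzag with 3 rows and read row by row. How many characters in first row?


Zigzag "gimbmchnp" into 3 rows:
Placing characters:
  'g' => row 0
  'i' => row 1
  'm' => row 2
  'b' => row 1
  'm' => row 0
  'c' => row 1
  'h' => row 2
  'n' => row 1
  'p' => row 0
Rows:
  Row 0: "gmp"
  Row 1: "ibcn"
  Row 2: "mh"
First row length: 3

3


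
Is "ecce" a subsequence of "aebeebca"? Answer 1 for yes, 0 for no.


Check if "ecce" is a subsequence of "aebeebca"
Greedy scan:
  Position 0 ('a'): no match needed
  Position 1 ('e'): matches sub[0] = 'e'
  Position 2 ('b'): no match needed
  Position 3 ('e'): no match needed
  Position 4 ('e'): no match needed
  Position 5 ('b'): no match needed
  Position 6 ('c'): matches sub[1] = 'c'
  Position 7 ('a'): no match needed
Only matched 2/4 characters => not a subsequence

0


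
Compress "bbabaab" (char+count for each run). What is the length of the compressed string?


Input: bbabaab
Runs:
  'b' x 2 => "b2"
  'a' x 1 => "a1"
  'b' x 1 => "b1"
  'a' x 2 => "a2"
  'b' x 1 => "b1"
Compressed: "b2a1b1a2b1"
Compressed length: 10

10


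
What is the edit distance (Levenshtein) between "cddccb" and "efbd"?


Computing edit distance: "cddccb" -> "efbd"
DP table:
           e    f    b    d
      0    1    2    3    4
  c   1    1    2    3    4
  d   2    2    2    3    3
  d   3    3    3    3    3
  c   4    4    4    4    4
  c   5    5    5    5    5
  b   6    6    6    5    6
Edit distance = dp[6][4] = 6

6


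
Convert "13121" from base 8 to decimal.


Input: "13121" in base 8
Positional expansion:
  Digit '1' (value 1) x 8^4 = 4096
  Digit '3' (value 3) x 8^3 = 1536
  Digit '1' (value 1) x 8^2 = 64
  Digit '2' (value 2) x 8^1 = 16
  Digit '1' (value 1) x 8^0 = 1
Sum = 5713

5713


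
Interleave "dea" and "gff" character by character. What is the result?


Interleaving "dea" and "gff":
  Position 0: 'd' from first, 'g' from second => "dg"
  Position 1: 'e' from first, 'f' from second => "ef"
  Position 2: 'a' from first, 'f' from second => "af"
Result: dgefaf

dgefaf


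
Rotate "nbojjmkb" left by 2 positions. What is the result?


Input: "nbojjmkb", rotate left by 2
First 2 characters: "nb"
Remaining characters: "ojjmkb"
Concatenate remaining + first: "ojjmkb" + "nb" = "ojjmkbnb"

ojjmkbnb


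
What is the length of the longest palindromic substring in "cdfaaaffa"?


Input: "cdfaaaffa"
Checking substrings for palindromes:
  [2:7] "faaaf" (len 5) => palindrome
  [5:9] "affa" (len 4) => palindrome
  [3:6] "aaa" (len 3) => palindrome
  [3:5] "aa" (len 2) => palindrome
  [4:6] "aa" (len 2) => palindrome
  [6:8] "ff" (len 2) => palindrome
Longest palindromic substring: "faaaf" with length 5

5


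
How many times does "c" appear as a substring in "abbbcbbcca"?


Searching for "c" in "abbbcbbcca"
Scanning each position:
  Position 0: "a" => no
  Position 1: "b" => no
  Position 2: "b" => no
  Position 3: "b" => no
  Position 4: "c" => MATCH
  Position 5: "b" => no
  Position 6: "b" => no
  Position 7: "c" => MATCH
  Position 8: "c" => MATCH
  Position 9: "a" => no
Total occurrences: 3

3


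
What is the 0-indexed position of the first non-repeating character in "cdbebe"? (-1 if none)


Input: cdbebe
Character frequencies:
  'b': 2
  'c': 1
  'd': 1
  'e': 2
Scanning left to right for freq == 1:
  Position 0 ('c'): unique! => answer = 0

0


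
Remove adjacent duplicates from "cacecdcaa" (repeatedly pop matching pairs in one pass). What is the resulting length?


Input: cacecdcaa
Stack-based adjacent duplicate removal:
  Read 'c': push. Stack: c
  Read 'a': push. Stack: ca
  Read 'c': push. Stack: cac
  Read 'e': push. Stack: cace
  Read 'c': push. Stack: cacec
  Read 'd': push. Stack: cacecd
  Read 'c': push. Stack: cacecdc
  Read 'a': push. Stack: cacecdca
  Read 'a': matches stack top 'a' => pop. Stack: cacecdc
Final stack: "cacecdc" (length 7)

7


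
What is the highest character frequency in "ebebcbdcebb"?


Input: ebebcbdcebb
Character counts:
  'b': 5
  'c': 2
  'd': 1
  'e': 3
Maximum frequency: 5

5


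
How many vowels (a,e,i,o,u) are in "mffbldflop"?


Input: mffbldflop
Checking each character:
  'm' at position 0: consonant
  'f' at position 1: consonant
  'f' at position 2: consonant
  'b' at position 3: consonant
  'l' at position 4: consonant
  'd' at position 5: consonant
  'f' at position 6: consonant
  'l' at position 7: consonant
  'o' at position 8: vowel (running total: 1)
  'p' at position 9: consonant
Total vowels: 1

1


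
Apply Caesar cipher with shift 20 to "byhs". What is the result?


Caesar cipher: shift "byhs" by 20
  'b' (pos 1) + 20 = pos 21 = 'v'
  'y' (pos 24) + 20 = pos 18 = 's'
  'h' (pos 7) + 20 = pos 1 = 'b'
  's' (pos 18) + 20 = pos 12 = 'm'
Result: vsbm

vsbm


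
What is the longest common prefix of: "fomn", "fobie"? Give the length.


Words: fomn, fobie
  Position 0: all 'f' => match
  Position 1: all 'o' => match
  Position 2: ('m', 'b') => mismatch, stop
LCP = "fo" (length 2)

2


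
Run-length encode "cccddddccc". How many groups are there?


Input: cccddddccc
Scanning for consecutive runs:
  Group 1: 'c' x 3 (positions 0-2)
  Group 2: 'd' x 4 (positions 3-6)
  Group 3: 'c' x 3 (positions 7-9)
Total groups: 3

3


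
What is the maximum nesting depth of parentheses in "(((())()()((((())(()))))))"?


Input: "(((())()()((((())(()))))))"
Tracking depth:
  Position 0 '(': depth becomes 1
  Position 1 '(': depth becomes 2
  Position 2 '(': depth becomes 3
  Position 3 '(': depth becomes 4
  Position 4 ')': depth becomes 3
  Position 5 ')': depth becomes 2
  Position 6 '(': depth becomes 3
  Position 7 ')': depth becomes 2
  Position 8 '(': depth becomes 3
  Position 9 ')': depth becomes 2
  Position 10 '(': depth becomes 3
  Position 11 '(': depth becomes 4
  Position 12 '(': depth becomes 5
  Position 13 '(': depth becomes 6
  Position 14 '(': depth becomes 7
  Position 15 ')': depth becomes 6
  Position 16 ')': depth becomes 5
  Position 17 '(': depth becomes 6
  Position 18 '(': depth becomes 7
  Position 19 ')': depth becomes 6
  Position 20 ')': depth becomes 5
  Position 21 ')': depth becomes 4
  Position 22 ')': depth becomes 3
  Position 23 ')': depth becomes 2
  Position 24 ')': depth becomes 1
  Position 25 ')': depth becomes 0
Maximum depth reached: 7

7


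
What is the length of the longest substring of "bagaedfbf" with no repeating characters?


Input: "bagaedfbf"
Sliding window (track last position of each char):
  Position 0 ('b'): window [0,0] length 1 -- new best
  Position 1 ('a'): window [0,1] length 2 -- new best
  Position 2 ('g'): window [0,2] length 3 -- new best
  Position 3 ('a'): repeat (last at 1), move window start to 2
  Position 3 ('a'): window [2,3] length 2
  Position 4 ('e'): window [2,4] length 3
  Position 5 ('d'): window [2,5] length 4 -- new best
  Position 6 ('f'): window [2,6] length 5 -- new best
  Position 7 ('b'): window [2,7] length 6 -- new best
  Position 8 ('f'): repeat (last at 6), move window start to 7
  Position 8 ('f'): window [7,8] length 2
Longest substring with no repeats: "gaedfb" with length 6

6


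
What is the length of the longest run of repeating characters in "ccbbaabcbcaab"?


Input: "ccbbaabcbcaab"
Scanning for longest run:
  Position 1 ('c'): continues run of 'c', length=2
  Position 2 ('b'): new char, reset run to 1
  Position 3 ('b'): continues run of 'b', length=2
  Position 4 ('a'): new char, reset run to 1
  Position 5 ('a'): continues run of 'a', length=2
  Position 6 ('b'): new char, reset run to 1
  Position 7 ('c'): new char, reset run to 1
  Position 8 ('b'): new char, reset run to 1
  Position 9 ('c'): new char, reset run to 1
  Position 10 ('a'): new char, reset run to 1
  Position 11 ('a'): continues run of 'a', length=2
  Position 12 ('b'): new char, reset run to 1
Longest run: 'c' with length 2

2


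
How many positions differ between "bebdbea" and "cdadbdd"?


Comparing "bebdbea" and "cdadbdd" position by position:
  Position 0: 'b' vs 'c' => DIFFER
  Position 1: 'e' vs 'd' => DIFFER
  Position 2: 'b' vs 'a' => DIFFER
  Position 3: 'd' vs 'd' => same
  Position 4: 'b' vs 'b' => same
  Position 5: 'e' vs 'd' => DIFFER
  Position 6: 'a' vs 'd' => DIFFER
Positions that differ: 5

5


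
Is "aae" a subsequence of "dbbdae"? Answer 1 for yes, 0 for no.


Check if "aae" is a subsequence of "dbbdae"
Greedy scan:
  Position 0 ('d'): no match needed
  Position 1 ('b'): no match needed
  Position 2 ('b'): no match needed
  Position 3 ('d'): no match needed
  Position 4 ('a'): matches sub[0] = 'a'
  Position 5 ('e'): no match needed
Only matched 1/3 characters => not a subsequence

0


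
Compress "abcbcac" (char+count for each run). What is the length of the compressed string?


Input: abcbcac
Runs:
  'a' x 1 => "a1"
  'b' x 1 => "b1"
  'c' x 1 => "c1"
  'b' x 1 => "b1"
  'c' x 1 => "c1"
  'a' x 1 => "a1"
  'c' x 1 => "c1"
Compressed: "a1b1c1b1c1a1c1"
Compressed length: 14

14


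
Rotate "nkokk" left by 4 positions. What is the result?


Input: "nkokk", rotate left by 4
First 4 characters: "nkok"
Remaining characters: "k"
Concatenate remaining + first: "k" + "nkok" = "knkok"

knkok


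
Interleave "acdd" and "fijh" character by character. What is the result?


Interleaving "acdd" and "fijh":
  Position 0: 'a' from first, 'f' from second => "af"
  Position 1: 'c' from first, 'i' from second => "ci"
  Position 2: 'd' from first, 'j' from second => "dj"
  Position 3: 'd' from first, 'h' from second => "dh"
Result: afcidjdh

afcidjdh


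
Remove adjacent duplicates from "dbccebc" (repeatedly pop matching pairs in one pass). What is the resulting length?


Input: dbccebc
Stack-based adjacent duplicate removal:
  Read 'd': push. Stack: d
  Read 'b': push. Stack: db
  Read 'c': push. Stack: dbc
  Read 'c': matches stack top 'c' => pop. Stack: db
  Read 'e': push. Stack: dbe
  Read 'b': push. Stack: dbeb
  Read 'c': push. Stack: dbebc
Final stack: "dbebc" (length 5)

5


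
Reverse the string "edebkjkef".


Input: edebkjkef
Reading characters right to left:
  Position 8: 'f'
  Position 7: 'e'
  Position 6: 'k'
  Position 5: 'j'
  Position 4: 'k'
  Position 3: 'b'
  Position 2: 'e'
  Position 1: 'd'
  Position 0: 'e'
Reversed: fekjkbede

fekjkbede
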